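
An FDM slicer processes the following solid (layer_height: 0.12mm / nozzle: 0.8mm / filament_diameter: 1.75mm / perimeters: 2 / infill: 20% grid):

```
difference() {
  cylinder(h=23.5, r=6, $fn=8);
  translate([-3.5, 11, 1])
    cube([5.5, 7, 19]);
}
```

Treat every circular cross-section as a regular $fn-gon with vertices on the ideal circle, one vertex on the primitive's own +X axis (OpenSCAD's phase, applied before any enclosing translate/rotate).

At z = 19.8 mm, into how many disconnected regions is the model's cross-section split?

1

At z = 19.8 mm: the r=6 cylinder gives a regular 8-gon of circumradius 6 (constant along its height); the cube at (-3.5, 11) (footprint 5.5×7) is included at this height; Taking the first minus the rest: starting from the r=6 cylinder, the 5.5×7 cube at (-3.5, 11) misses the remaining region (no effect) — 1 connected region. The result has 1 disconnected region.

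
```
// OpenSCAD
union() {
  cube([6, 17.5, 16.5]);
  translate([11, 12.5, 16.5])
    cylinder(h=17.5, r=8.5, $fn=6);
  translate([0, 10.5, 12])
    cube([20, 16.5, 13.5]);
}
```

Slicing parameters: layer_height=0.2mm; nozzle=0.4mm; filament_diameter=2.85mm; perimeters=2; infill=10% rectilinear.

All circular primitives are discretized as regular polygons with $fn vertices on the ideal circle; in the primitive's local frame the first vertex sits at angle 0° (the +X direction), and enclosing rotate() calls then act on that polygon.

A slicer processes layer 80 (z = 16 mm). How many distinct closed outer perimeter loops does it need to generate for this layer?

At z = 16 mm: the 6×17.5 cube contributes its full rectangle; the cylinder at (11, 12.5) is not intersected at this z (z outside [16.5, 34]); the cube at (0, 10.5) is present — its section is the full 20×16.5 rectangle; Taking the union: the regions partially overlap (shared area 42.00 mm²), so overlapping operands fuse into one piece — 1 connected region. The result has 1 disconnected region.

1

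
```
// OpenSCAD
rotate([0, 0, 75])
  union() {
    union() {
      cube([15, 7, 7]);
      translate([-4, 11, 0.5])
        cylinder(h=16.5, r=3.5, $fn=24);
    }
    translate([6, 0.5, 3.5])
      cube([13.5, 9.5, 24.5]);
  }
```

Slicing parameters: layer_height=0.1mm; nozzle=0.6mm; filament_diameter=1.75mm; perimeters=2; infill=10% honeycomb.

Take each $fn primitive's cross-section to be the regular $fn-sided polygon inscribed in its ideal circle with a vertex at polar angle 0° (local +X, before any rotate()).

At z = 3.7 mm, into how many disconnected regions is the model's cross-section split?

2

At z = 3.7 mm: the 15×7 cube contributes its full rectangle; the cylinder at (-4, 11): section is a regular 24-gon, circumradius r=3.5; Combining (union): the 2 present regions are separate (no shared area or edge), so areas and boundary lengths simply add and each stays a separate island — 2 connected regions; the cube at (6, 0.5) (footprint 13.5×9.5) is included at this height; Combining (union): the regions partially overlap (shared area 58.50 mm²), so overlapping operands fuse into one piece — 2 connected regions; (whole slice rotated 75° about Z — lengths, areas and connectivity unchanged). The result has 2 disconnected regions.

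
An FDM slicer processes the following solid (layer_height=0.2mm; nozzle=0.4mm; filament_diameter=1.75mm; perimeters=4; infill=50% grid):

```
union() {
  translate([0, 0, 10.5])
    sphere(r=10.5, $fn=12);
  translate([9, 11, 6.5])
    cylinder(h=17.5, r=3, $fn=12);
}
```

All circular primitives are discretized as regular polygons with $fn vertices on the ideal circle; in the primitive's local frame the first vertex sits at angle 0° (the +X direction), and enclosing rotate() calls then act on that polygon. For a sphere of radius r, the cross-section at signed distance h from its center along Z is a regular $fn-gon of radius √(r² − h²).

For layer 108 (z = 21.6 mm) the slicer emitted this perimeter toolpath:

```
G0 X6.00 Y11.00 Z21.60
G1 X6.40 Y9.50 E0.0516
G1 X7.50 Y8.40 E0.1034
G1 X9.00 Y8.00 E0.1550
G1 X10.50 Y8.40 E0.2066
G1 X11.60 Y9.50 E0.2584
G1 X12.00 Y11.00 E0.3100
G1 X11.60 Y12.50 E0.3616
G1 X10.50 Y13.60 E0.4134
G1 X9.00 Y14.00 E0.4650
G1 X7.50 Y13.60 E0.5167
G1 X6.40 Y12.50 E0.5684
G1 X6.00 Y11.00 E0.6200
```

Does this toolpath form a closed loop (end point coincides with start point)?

yes

Start point (G0): (6.00, 11.00). End point (last G1): the path returns to the start — closed.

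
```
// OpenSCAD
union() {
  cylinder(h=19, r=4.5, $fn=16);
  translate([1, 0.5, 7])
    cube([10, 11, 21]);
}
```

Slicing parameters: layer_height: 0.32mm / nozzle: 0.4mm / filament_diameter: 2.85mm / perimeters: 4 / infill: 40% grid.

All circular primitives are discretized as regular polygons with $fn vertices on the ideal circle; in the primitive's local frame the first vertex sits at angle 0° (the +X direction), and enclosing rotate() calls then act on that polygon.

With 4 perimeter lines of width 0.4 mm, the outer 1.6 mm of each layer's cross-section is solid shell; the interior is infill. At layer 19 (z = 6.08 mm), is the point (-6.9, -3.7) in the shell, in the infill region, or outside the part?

At z = 6.08 mm: the r=4.5 cylinder gives a regular 16-gon of circumradius 4.5 (constant along its height); the cube at (1, 0.5) is absent (z outside [7, 28]); Combining (union): only the r=4.5 cylinder is present, so the union is just that shape — 1 connected region. Overall, the cross-section is a single solid region. The nearest boundary edge runs (-4.16, -1.72)→(-3.18, -3.18); distance from the point to it = 3.38 mm. The point is not inside any of the regions above, so it lies outside the cross-section (3.38 mm from the nearest boundary).

outside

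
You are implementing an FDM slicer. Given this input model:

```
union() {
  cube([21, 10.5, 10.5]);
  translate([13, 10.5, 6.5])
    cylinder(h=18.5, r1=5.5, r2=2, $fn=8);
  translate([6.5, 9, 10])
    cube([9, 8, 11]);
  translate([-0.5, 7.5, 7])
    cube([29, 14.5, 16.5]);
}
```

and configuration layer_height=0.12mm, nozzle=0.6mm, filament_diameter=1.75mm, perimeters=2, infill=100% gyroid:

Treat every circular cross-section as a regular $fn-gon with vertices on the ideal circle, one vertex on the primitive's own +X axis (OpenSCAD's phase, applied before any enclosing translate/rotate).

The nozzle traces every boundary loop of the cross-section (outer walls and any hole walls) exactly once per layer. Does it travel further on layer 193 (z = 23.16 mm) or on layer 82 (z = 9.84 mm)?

Layer 193 (z = 23.16): the cube is not intersected at this z (z outside [0, 10.5]); the cone at (13, 10.5) contributes a regular 8-gon of circumradius 2.348 (interpolated between r1=5.5 and r2=2 at t=0.901) (perimeter = 2·8·2.348·sin(180°/8) = 14.38 mm); the cube at (6.5, 9) is absent (z outside [10, 21]); the cube at (-0.5, 7.5) (footprint 29×14.5) is included at this height (perimeter 87.00 mm); Merging all regions: the cone at (13, 10.5) lies entirely inside the 29×14.5 cube at (-0.5, 7.5), so the union is just the 29×14.5 cube at (-0.5, 7.5) — boundary = 87.00 mm. So its perimeter = 87.00 mm. Layer 82 (z = 9.84): the cube is present — its section is the full 21×10.5 rectangle (perimeter 63.00 mm); the cone at (13, 10.5) contributes a regular 8-gon of circumradius 4.868 (interpolated between r1=5.5 and r2=2 at t=0.181) (perimeter = 2·8·4.868·sin(180°/8) = 29.81 mm); the cube at (6.5, 9) is absent (z outside [10, 21]); the 29×14.5 cube at (-0.5, 7.5) contributes its full rectangle (perimeter 87.00 mm); Merging all regions: the regions partially overlap (shared area 130.03 mm²), so the edge portions inside another operand are dropped and the merged outline is re-measured after clipping — boundary = 102.00 mm. So its perimeter = 102.00 mm. Layer 82 is larger (102.00 vs 87.00 mm).

layer 82 (z = 9.84 mm)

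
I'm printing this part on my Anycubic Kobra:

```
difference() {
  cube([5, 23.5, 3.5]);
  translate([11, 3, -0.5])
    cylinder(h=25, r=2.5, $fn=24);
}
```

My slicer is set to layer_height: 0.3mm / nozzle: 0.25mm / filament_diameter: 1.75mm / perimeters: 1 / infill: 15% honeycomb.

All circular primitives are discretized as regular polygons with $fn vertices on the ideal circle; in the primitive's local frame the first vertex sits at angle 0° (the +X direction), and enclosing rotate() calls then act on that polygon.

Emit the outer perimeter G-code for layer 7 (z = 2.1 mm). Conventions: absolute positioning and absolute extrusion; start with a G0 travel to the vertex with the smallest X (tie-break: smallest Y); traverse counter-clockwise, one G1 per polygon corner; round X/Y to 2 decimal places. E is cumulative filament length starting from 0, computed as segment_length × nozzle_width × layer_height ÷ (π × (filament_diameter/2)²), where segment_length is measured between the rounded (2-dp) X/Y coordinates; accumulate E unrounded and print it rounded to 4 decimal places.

At z = 2.1 mm: the 5×23.5 cube contributes its full rectangle; the cylinder at (11, 3): section is a regular 24-gon, circumradius r=2.5; Taking the first minus the rest: starting from the 5×23.5 cube, the r=2.5 cylinder at (11, 3) misses the remaining region (no effect) — 1 connected region. The outline is a single polygon with 4 vertices. Extrusion per mm of travel: 0.25 × 0.3 / (π × 0.875²) = 0.031181. Accumulating E over each segment gives final E = 1.7773.

G0 X0.00 Y0.00 Z2.10
G1 X5.00 Y0.00 E0.1559
G1 X5.00 Y23.50 E0.8887
G1 X0.00 Y23.50 E1.0446
G1 X0.00 Y0.00 E1.7773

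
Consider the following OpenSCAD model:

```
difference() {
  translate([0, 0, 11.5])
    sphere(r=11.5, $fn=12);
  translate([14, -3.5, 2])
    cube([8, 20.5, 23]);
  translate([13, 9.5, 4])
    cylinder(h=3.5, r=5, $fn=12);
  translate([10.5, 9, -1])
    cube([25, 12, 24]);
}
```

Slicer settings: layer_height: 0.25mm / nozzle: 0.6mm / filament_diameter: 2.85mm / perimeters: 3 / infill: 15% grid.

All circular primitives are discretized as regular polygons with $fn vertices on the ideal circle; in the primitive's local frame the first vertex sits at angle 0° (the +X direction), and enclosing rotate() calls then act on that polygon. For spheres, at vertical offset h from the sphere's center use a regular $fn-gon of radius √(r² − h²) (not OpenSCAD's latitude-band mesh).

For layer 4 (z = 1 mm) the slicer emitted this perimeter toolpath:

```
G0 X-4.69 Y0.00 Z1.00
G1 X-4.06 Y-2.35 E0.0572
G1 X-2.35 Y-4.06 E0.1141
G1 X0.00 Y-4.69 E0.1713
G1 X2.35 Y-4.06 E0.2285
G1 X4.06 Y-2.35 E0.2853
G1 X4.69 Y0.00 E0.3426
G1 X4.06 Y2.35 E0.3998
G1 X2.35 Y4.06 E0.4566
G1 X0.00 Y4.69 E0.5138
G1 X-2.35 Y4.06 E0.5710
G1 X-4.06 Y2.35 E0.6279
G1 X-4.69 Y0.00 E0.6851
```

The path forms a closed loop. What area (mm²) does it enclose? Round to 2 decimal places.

66.01 mm²

Apply the shoelace formula to the sequence of (X, Y) vertices; enclosed area = 66.01 mm².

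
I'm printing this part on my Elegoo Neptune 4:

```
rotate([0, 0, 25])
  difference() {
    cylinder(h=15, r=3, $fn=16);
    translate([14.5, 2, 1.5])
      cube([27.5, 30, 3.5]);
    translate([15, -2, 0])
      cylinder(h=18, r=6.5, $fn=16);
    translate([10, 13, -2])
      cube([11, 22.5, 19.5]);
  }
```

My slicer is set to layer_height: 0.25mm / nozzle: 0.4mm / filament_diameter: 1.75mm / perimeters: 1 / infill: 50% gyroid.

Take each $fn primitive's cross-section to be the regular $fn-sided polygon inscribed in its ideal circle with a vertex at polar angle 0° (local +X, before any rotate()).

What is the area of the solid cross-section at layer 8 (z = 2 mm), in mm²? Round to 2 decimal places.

At z = 2 mm: the r=3 cylinder gives a regular 16-gon of circumradius 3 (constant along its height) (area = (16/2)·3.000²·sin(360°/16) = 27.55 mm²); the cube at (14.5, 2) (footprint 27.5×30) is included at this height (area 825.00 mm²); the r=6.5 cylinder at (15, -2) gives a regular 16-gon of circumradius 6.5 (constant along its height) (area = (16/2)·6.500²·sin(360°/16) = 129.35 mm²); the cube at (10, 13) is present — its section is the full 11×22.5 rectangle (area 247.50 mm²); Subtracting the remaining from the first: starting from the r=3 cylinder (27.55 mm²), the 27.5×30 cube at (14.5, 2) misses the remaining region (no effect); the r=6.5 cylinder at (15, -2) misses the remaining region (no effect); the 11×22.5 cube at (10, 13) misses the remaining region (no effect) — area = 27.55 mm²; (rotated 25° about Z; rotation is an isometry so areas/perimeters/island counts are preserved). Overall, the cross-section is a single solid region. Net area = 27.55 mm².

27.55 mm²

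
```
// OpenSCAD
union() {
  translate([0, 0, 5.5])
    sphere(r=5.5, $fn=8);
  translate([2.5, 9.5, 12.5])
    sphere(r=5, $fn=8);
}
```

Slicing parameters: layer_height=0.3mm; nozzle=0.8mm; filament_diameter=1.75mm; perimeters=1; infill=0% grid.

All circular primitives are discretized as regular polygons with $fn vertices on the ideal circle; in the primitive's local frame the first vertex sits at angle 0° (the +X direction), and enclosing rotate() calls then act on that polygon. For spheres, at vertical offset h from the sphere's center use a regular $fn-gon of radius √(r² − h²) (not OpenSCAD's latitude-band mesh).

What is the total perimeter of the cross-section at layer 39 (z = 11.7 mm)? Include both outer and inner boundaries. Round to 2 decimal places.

At z = 11.7 mm: the sphere is not intersected at this z (|z−center|=6.200 > r=5.5); the r=5 sphere at (2.5, 9.5) slices to a regular 8-gon of circumradius 4.936 (√(r²−h²) with h=0.8 from center) (perimeter = 2·8·4.936·sin(180°/8) = 30.22 mm); Taking the union: only the r=5 sphere at (2.5, 9.5) is present, so the union is just that shape — boundary = 30.22 mm. Overall, the cross-section is a single solid region. Total boundary length (outer) = 30.22 mm.

30.22 mm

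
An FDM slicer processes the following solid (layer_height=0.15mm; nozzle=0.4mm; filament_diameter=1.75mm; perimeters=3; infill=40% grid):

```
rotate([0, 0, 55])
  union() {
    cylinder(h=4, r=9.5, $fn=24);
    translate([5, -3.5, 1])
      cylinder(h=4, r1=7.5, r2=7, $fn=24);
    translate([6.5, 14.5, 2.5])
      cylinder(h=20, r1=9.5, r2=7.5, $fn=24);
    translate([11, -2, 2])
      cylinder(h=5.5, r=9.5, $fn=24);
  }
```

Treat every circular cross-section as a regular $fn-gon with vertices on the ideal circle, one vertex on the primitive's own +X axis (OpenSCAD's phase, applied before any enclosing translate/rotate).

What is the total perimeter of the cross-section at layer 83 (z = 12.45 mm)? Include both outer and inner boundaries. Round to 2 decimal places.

At z = 12.45 mm: the cylinder does not reach this height (z outside [0, 4]); the cone at (5, -3.5) is absent (z outside [1, 5]); the cone at (6.5, 14.5): at t=0.497 of its height the radius interpolates to r₁+(r₂−r₁)t = 8.505, giving a regular 24-gon of that circumradius (perimeter = 2·24·8.505·sin(180°/24) = 53.29 mm); the cylinder at (11, -2) is not intersected at this z (z outside [2, 7.5]); Combining (union): only the cone at (6.5, 14.5) is present, so the union is just that shape — boundary = 53.29 mm; (whole slice rotated 55° about Z — lengths, areas and connectivity unchanged). Overall, the cross-section is a single solid region. Total boundary length (outer) = 53.29 mm.

53.29 mm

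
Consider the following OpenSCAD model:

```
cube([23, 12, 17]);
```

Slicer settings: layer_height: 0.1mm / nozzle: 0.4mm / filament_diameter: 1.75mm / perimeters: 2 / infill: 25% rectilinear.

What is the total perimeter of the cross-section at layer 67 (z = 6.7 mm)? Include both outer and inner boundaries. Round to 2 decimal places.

At z = 6.7 mm: the cube is present — its section is the full 23×12 rectangle (perimeter 70.00 mm). Overall, the cross-section is a single solid region. Total boundary length (outer) = 70.00 mm.

70.00 mm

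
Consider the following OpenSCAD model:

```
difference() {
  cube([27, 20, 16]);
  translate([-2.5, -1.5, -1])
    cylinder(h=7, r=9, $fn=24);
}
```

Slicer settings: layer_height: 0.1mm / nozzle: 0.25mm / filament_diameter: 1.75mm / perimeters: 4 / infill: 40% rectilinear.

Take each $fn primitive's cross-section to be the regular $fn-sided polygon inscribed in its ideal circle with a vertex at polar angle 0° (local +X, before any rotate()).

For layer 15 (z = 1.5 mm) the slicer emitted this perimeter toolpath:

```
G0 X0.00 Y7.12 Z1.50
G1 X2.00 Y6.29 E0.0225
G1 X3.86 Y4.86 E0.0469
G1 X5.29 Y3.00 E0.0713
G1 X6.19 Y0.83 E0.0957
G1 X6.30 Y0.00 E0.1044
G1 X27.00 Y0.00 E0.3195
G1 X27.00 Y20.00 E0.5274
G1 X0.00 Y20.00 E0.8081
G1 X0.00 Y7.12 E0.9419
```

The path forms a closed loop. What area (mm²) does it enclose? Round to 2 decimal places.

Apply the shoelace formula to the sequence of (X, Y) vertices; enclosed area = 508.83 mm².

508.83 mm²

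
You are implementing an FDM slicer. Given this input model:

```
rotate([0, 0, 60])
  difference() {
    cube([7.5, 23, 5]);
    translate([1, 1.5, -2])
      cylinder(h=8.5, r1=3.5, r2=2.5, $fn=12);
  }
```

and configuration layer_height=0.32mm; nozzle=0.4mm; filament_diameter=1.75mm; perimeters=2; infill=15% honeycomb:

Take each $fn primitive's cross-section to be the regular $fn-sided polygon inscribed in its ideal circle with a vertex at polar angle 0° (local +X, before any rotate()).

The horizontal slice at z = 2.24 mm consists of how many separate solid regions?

At z = 2.24 mm: the 7.5×23 cube contributes its full rectangle; the cone at (1, 1.5): at t=0.499 of its height the radius interpolates to r₁+(r₂−r₁)t = 3.001, giving a regular 12-gon of that circumradius; After the difference (first − rest): starting from the 7.5×23 cube, the cone at (1, 1.5) partially overlaps it — only the 15.32 mm² overlap (of its 27.02 mm²) is removed, clipping the outline — 1 connected region; (whole slice rotated 60° about Z — lengths, areas and connectivity unchanged). The result has 1 disconnected region.

1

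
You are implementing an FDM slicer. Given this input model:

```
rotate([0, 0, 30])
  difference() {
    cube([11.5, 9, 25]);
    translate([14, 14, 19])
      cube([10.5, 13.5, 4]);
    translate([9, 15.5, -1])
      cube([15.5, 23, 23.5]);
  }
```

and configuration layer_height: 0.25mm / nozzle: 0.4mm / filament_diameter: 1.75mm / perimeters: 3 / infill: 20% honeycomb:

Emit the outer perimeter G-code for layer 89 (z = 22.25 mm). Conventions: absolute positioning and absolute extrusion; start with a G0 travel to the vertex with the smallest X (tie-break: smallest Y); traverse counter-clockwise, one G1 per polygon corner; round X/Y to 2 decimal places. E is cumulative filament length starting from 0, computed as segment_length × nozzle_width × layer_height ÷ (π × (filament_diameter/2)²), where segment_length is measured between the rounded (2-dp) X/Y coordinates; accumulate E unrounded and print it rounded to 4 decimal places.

At z = 22.25 mm: the 11.5×9 cube contributes its full rectangle; the 10.5×13.5 cube at (14, 14) contributes its full rectangle; the cube at (9, 15.5) (footprint 15.5×23) is included at this height; Subtracting the remaining from the first: starting from the 11.5×9 cube, the 10.5×13.5 cube at (14, 14) misses the remaining region (no effect); the 15.5×23 cube at (9, 15.5) misses the remaining region (no effect) — 1 connected region; (whole slice rotated 30° about Z — lengths, areas and connectivity unchanged). The outline is a single polygon with 4 vertices. Extrusion per mm of travel: 0.4 × 0.25 / (π × 0.875²) = 0.041575. Accumulating E over each segment gives final E = 1.7043.

G0 X-4.50 Y7.79 Z22.25
G1 X0.00 Y0.00 E0.3740
G1 X9.96 Y5.75 E0.8522
G1 X5.46 Y13.54 E1.2262
G1 X-4.50 Y7.79 E1.7043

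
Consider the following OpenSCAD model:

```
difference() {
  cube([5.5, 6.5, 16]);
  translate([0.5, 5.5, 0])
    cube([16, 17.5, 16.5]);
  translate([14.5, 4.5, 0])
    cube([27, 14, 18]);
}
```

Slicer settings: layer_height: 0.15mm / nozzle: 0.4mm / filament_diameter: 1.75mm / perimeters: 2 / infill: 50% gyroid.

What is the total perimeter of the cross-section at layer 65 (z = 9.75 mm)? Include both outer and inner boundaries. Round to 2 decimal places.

24.00 mm

At z = 9.75 mm: the cube (footprint 5.5×6.5) is included at this height (perimeter 24.00 mm); the cube at (0.5, 5.5) (footprint 16×17.5) is included at this height (perimeter 67.00 mm); the cube at (14.5, 4.5) is present — its section is the full 27×14 rectangle (perimeter 82.00 mm); Subtracting the remaining from the first: starting from the 5.5×6.5 cube, the 16×17.5 cube at (0.5, 5.5) partially overlaps it — only the 5.00 mm² overlap (of its 280.00 mm²) is removed, clipping the outline; the 27×14 cube at (14.5, 4.5) misses the remaining region (no effect) — boundary = 24.00 mm. Overall, the cross-section is a single solid region. Total boundary length (outer) = 24.00 mm.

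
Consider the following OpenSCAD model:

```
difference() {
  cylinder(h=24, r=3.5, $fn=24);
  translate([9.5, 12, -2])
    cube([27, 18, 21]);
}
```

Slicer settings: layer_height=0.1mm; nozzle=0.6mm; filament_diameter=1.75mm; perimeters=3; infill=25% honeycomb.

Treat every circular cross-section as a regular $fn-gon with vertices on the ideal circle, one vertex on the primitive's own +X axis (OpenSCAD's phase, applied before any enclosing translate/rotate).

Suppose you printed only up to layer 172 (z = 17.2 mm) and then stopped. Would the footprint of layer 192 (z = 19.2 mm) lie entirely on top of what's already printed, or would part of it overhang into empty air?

entirely on top

Compare the two slices. At z = 17.2: the r=3.5 cylinder gives a regular 24-gon of circumradius 3.5 (constant along its height) (area = (24/2)·3.500²·sin(360°/24) = 38.05 mm²); the 27×18 cube at (9.5, 12) contributes its full rectangle (area 486.00 mm²); Subtracting the remaining from the first: starting from the r=3.5 cylinder (38.05 mm²), the 27×18 cube at (9.5, 12) misses the remaining region (no effect) — area = 38.05 mm². At z = 19.2: the r=3.5 cylinder contributes a regular 24-gon of circumradius 3.5 (area = (24/2)·3.500²·sin(360°/24) = 38.05 mm²); the cube at (9.5, 12) is absent (z outside [-2, 19]); After the difference (first − rest): none of the subtracted shapes is present at this height, so the r=3.5 cylinder is unchanged — area = 38.05 mm². Checking containment: the cross-section at z = 19.2 is a subset of the cross-section at z = 17.2.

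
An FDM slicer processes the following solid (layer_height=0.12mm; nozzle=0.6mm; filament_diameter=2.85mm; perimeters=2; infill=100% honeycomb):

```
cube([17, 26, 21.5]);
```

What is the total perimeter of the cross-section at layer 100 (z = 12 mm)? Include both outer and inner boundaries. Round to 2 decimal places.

At z = 12 mm: the cube is present — its section is the full 17×26 rectangle (perimeter 86.00 mm). Overall, the cross-section is a single solid region. Total boundary length (outer) = 86.00 mm.

86.00 mm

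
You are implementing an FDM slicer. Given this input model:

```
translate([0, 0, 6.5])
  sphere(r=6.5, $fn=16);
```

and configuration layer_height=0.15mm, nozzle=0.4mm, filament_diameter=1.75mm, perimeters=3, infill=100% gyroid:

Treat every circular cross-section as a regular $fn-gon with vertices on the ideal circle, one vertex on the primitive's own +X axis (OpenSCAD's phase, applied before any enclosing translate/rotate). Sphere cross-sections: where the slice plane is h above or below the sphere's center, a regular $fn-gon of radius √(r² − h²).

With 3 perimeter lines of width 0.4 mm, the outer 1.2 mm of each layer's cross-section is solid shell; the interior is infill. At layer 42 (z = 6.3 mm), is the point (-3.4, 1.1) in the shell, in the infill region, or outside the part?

At z = 6.3 mm: the r=6.5 sphere contributes a regular 16-gon of circumradius √(6.5²−0.2²) = 6.497. Overall, the cross-section is a single solid region. The nearest boundary edge runs (-6.00, 2.49)→(-6.50, 0.00); distance from the point to it = 2.82 mm. The point is inside the cross-section and 2.82 mm from the nearest boundary — more than the 1.2 mm shell width (3 × 0.4), so it's in the infill interior.

infill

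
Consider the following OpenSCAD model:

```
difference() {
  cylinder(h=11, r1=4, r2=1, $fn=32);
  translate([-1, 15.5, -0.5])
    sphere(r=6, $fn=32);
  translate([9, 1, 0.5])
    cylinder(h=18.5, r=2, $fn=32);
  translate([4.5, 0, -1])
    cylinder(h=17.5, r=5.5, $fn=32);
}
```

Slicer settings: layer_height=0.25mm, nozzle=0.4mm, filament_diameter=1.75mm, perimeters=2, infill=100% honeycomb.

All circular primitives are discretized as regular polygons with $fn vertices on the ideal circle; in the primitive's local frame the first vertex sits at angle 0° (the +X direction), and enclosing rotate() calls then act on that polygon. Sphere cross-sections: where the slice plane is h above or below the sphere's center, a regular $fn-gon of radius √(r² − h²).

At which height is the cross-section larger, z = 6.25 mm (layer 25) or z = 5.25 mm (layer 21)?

layer 21 (z = 5.25 mm)

Layer 25 (z = 6.25): the cone contributes a regular 32-gon of circumradius 2.295 (interpolated between r1=4 and r2=1 at t=0.568) (area = (32/2)·2.295²·sin(360°/32) = 16.45 mm²); the sphere at (-1, 15.5) is absent (|z−center|=6.750 > r=6); the cylinder at (9, 1): section is a regular 32-gon, circumradius r=2 (area = (32/2)·2.000²·sin(360°/32) = 12.49 mm²); the cylinder at (4.5, 0): section is a regular 32-gon, circumradius r=5.5 (area = (32/2)·5.500²·sin(360°/32) = 94.42 mm²); After the difference (first − rest): starting from the cone (16.45 mm²), the r=2 cylinder at (9, 1) misses the remaining region (no effect); the r=5.5 cylinder at (4.5, 0) partially overlaps it — only the 11.96 mm² overlap (of its 94.42 mm²) is removed, clipping the outline — area = 4.49 mm². So its area = 4.49 mm². Layer 21 (z = 5.25): the cone contributes a regular 32-gon of circumradius 2.568 (interpolated between r1=4 and r2=1 at t=0.477) (area = (32/2)·2.568²·sin(360°/32) = 20.59 mm²); the sphere at (-1, 15.5): section is a regular 32-gon, circumradius = √(r²−h²) = √(6²−5.75²) = 1.714 (area = (32/2)·1.714²·sin(360°/32) = 9.17 mm²); the r=2 cylinder at (9, 1) contributes a regular 32-gon of circumradius 2 (area = (32/2)·2.000²·sin(360°/32) = 12.49 mm²); the r=5.5 cylinder at (4.5, 0) gives a regular 32-gon of circumradius 5.5 (constant along its height) (area = (32/2)·5.500²·sin(360°/32) = 94.42 mm²); Taking the first minus the rest: starting from the cone (20.59 mm²), the r=6 sphere at (-1, 15.5) misses the remaining region (no effect); the r=2 cylinder at (9, 1) misses the remaining region (no effect); the r=5.5 cylinder at (4.5, 0) partially overlaps it — only the 14.26 mm² overlap (of its 94.42 mm²) is removed, clipping the outline — area = 6.33 mm². So its area = 6.33 mm². Layer 21 is larger (6.33 vs 4.49 mm²).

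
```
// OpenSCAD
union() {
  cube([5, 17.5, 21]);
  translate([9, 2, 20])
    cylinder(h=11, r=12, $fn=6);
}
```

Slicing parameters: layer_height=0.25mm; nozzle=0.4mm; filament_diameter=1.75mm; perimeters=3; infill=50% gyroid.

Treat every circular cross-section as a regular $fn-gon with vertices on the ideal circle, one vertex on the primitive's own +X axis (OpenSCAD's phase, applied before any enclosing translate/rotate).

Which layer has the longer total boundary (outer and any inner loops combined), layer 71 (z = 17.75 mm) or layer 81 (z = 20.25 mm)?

layer 81 (z = 20.25 mm)

Layer 71 (z = 17.75): the cube is present — its section is the full 5×17.5 rectangle (perimeter 45.00 mm); the cylinder at (9, 2) is absent (z outside [20, 31]); Merging all regions: only the 5×17.5 cube is present, so the union is just that shape — boundary = 45.00 mm. So its perimeter = 45.00 mm. Layer 81 (z = 20.25): the cube is present — its section is the full 5×17.5 rectangle (perimeter 45.00 mm); the r=12 cylinder at (9, 2) gives a regular 6-gon of circumradius 12 (constant along its height) (perimeter = 2·6·12.000·sin(180°/6) = 72.00 mm); Taking the union: the regions partially overlap (shared area 54.17 mm²), so the edge portions inside another operand are dropped and the merged outline is re-measured after clipping — boundary = 84.41 mm. So its perimeter = 84.41 mm. Layer 81 is larger (84.41 vs 45.00 mm).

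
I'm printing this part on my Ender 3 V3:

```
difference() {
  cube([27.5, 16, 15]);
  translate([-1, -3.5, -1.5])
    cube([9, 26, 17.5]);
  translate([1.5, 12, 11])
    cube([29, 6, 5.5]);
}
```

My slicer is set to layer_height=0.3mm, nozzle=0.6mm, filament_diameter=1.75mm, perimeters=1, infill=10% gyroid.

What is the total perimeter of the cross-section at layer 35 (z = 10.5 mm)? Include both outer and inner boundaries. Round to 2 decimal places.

71.00 mm

At z = 10.5 mm: the 27.5×16 cube contributes its full rectangle (perimeter 87.00 mm); the cube at (-1, -3.5) is present — its section is the full 9×26 rectangle (perimeter 70.00 mm); the cube at (1.5, 12) does not reach this height (z outside [11, 16.5]); After the difference (first − rest): starting from the 27.5×16 cube, the 9×26 cube at (-1, -3.5) partially overlaps it — only the 128.00 mm² overlap (of its 234.00 mm²) is removed, clipping the outline — boundary = 71.00 mm. Overall, the cross-section is a single solid region. Total boundary length (outer) = 71.00 mm.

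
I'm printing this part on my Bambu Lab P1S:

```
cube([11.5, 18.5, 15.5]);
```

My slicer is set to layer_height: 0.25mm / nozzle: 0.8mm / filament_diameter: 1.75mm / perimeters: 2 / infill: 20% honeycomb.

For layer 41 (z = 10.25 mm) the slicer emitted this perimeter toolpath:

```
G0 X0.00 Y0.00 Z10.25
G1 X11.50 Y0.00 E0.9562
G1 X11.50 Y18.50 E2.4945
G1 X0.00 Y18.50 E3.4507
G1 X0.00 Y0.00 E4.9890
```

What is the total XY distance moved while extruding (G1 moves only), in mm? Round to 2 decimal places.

60.00 mm

Sum the Euclidean lengths of each G1 segment: total = 60.00 mm.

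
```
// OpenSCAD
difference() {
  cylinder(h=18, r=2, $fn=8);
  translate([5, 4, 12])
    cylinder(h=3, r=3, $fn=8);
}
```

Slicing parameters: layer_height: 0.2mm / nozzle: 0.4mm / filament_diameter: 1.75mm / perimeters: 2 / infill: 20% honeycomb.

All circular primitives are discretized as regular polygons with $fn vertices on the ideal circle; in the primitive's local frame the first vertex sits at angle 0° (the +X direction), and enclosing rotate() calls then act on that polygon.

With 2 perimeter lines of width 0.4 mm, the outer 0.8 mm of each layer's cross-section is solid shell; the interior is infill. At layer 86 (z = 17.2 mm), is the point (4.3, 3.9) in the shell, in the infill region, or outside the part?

outside

At z = 17.2 mm: the r=2 cylinder contributes a regular 8-gon of circumradius 2; the cylinder at (5, 4) is absent (z outside [12, 15]); After the difference (first − rest): none of the subtracted shapes is present at this height, so the r=2 cylinder is unchanged — 1 connected region. Overall, the cross-section is a single solid region. The nearest boundary edge runs (2.00, 0.00)→(1.41, 1.41); distance from the point to it = 3.81 mm. The point is not inside any of the regions above, so it lies outside the cross-section (3.81 mm from the nearest boundary).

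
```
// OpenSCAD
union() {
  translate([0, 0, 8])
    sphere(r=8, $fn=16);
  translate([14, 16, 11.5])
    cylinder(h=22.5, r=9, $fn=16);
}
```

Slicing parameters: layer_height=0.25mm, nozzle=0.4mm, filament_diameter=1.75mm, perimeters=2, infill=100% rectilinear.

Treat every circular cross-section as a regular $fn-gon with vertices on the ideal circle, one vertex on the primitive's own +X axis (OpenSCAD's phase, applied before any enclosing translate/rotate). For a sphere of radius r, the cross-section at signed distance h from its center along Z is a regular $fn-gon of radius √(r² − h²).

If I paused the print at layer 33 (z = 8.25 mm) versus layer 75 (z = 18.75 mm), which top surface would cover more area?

Layer 33 (z = 8.25): the r=8 sphere contributes a regular 16-gon of circumradius √(8²−0.25²) = 7.996 (area = (16/2)·7.996²·sin(360°/16) = 195.74 mm²); the cylinder at (14, 16) is not intersected at this z (z outside [11.5, 34]); Taking the union: only the r=8 sphere is present, so the union is just that shape — area = 195.74 mm². So its area = 195.74 mm². Layer 75 (z = 18.75): the sphere is not intersected at this z (|z−center|=10.750 > r=8); the r=9 cylinder at (14, 16) contributes a regular 16-gon of circumradius 9 (area = (16/2)·9.000²·sin(360°/16) = 247.98 mm²); Combining (union): only the r=9 cylinder at (14, 16) is present, so the union is just that shape — area = 247.98 mm². So its area = 247.98 mm². Layer 75 is larger (247.98 vs 195.74 mm²).

layer 75 (z = 18.75 mm)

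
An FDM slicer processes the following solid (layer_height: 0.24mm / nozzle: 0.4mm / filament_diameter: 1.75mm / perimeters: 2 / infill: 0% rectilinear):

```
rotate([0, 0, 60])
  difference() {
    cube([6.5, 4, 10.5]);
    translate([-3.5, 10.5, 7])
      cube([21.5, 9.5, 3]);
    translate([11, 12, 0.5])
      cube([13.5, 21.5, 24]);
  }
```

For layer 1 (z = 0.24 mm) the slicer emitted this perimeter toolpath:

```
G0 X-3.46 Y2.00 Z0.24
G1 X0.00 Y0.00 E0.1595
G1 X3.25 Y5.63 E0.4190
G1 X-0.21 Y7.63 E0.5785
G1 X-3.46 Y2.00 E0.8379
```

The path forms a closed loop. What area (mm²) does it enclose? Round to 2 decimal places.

Apply the shoelace formula to the sequence of (X, Y) vertices; enclosed area = 25.98 mm².

25.98 mm²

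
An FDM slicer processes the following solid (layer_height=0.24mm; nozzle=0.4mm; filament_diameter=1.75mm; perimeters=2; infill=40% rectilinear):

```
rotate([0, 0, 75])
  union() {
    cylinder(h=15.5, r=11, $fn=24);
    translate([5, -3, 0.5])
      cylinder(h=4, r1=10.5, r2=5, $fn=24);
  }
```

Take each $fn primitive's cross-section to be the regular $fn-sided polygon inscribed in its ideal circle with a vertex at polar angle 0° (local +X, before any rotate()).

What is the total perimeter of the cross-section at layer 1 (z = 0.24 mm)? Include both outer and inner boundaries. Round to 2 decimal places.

68.92 mm

At z = 0.24 mm: the r=11 cylinder contributes a regular 24-gon of circumradius 11 (perimeter = 2·24·11.000·sin(180°/24) = 68.92 mm); the cone at (5, -3) is absent (z outside [0.5, 4.5]); Combining (union): only the r=11 cylinder is present, so the union is just that shape — boundary = 68.92 mm; (rotated 75° about Z; rotation is an isometry so areas/perimeters/island counts are preserved). Overall, the cross-section is a single solid region. Total boundary length (outer) = 68.92 mm.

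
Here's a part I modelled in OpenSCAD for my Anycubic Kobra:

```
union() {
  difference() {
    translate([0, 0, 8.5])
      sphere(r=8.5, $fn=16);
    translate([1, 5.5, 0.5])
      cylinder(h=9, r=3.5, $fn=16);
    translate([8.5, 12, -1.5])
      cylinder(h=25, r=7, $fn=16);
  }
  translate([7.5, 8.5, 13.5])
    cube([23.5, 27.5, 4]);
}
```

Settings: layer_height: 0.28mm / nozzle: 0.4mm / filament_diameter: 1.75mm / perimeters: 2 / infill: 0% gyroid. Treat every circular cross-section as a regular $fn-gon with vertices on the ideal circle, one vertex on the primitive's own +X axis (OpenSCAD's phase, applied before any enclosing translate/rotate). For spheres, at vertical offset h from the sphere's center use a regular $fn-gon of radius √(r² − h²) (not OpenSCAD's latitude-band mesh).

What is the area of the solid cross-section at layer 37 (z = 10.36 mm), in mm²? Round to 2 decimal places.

209.64 mm²

At z = 10.36 mm: the r=8.5 sphere slices to a regular 16-gon of circumradius 8.294 (√(r²−h²) with h=1.86 from center) (area = (16/2)·8.294²·sin(360°/16) = 210.60 mm²); the cylinder at (1, 5.5) is not intersected at this z (z outside [0.5, 9.5]); the r=7 cylinder at (8.5, 12) gives a regular 16-gon of circumradius 7 (constant along its height) (area = (16/2)·7.000²·sin(360°/16) = 150.01 mm²); After the difference (first − rest): starting from the r=8.5 sphere (210.60 mm²), the r=7 cylinder at (8.5, 12) partially overlaps it — only the 0.96 mm² overlap (of its 150.01 mm²) is removed, clipping the outline — area = 209.64 mm²; the cube at (7.5, 8.5) is not intersected at this z (z outside [13.5, 17.5]); Taking the union: only that combined region is present, so the union is just that shape — area = 209.64 mm². Overall, the cross-section is a single solid region. Net area = 209.64 mm².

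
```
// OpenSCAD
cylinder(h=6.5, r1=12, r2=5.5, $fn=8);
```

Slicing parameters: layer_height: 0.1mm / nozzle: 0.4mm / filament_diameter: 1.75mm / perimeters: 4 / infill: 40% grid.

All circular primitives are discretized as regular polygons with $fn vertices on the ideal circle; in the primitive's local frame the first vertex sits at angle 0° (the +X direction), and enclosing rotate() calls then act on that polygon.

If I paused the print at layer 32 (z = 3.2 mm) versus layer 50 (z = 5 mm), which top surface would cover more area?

layer 32 (z = 3.2 mm)

Layer 32 (z = 3.2): the cone contributes a regular 8-gon of circumradius 8.800 (interpolated between r1=12 and r2=5.5 at t=0.492) (area = (8/2)·8.800²·sin(360°/8) = 219.03 mm²). So its area = 219.03 mm². Layer 50 (z = 5): the cone: at t=0.769 of its height the radius interpolates to r₁+(r₂−r₁)t = 7.000, giving a regular 8-gon of that circumradius (area = (8/2)·7.000²·sin(360°/8) = 138.59 mm²). So its area = 138.59 mm². Layer 32 is larger (219.03 vs 138.59 mm²).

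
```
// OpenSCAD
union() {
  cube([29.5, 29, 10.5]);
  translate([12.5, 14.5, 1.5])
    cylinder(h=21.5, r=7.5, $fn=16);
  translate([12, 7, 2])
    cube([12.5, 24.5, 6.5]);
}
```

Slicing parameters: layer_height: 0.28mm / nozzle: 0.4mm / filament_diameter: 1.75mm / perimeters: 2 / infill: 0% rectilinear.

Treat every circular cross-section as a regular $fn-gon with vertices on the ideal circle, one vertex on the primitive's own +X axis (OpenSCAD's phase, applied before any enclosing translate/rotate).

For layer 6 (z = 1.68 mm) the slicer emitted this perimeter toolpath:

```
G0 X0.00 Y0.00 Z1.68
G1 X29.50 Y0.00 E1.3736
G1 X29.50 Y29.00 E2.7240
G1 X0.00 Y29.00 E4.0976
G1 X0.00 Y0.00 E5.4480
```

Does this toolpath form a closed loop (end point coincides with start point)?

yes

Start point (G0): (0.00, 0.00). End point (last G1): the path returns to the start — closed.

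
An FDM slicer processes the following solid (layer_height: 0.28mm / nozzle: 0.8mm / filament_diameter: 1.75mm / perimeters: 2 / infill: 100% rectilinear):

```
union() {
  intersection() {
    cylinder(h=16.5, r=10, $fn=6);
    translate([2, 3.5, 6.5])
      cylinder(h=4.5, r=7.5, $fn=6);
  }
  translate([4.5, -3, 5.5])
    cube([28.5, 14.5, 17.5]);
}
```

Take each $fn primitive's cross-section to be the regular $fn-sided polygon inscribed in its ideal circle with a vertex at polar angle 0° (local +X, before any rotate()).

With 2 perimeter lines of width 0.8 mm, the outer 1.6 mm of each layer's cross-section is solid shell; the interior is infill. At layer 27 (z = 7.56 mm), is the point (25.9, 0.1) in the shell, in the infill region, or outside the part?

At z = 7.56 mm: the cylinder: section is a regular 6-gon, circumradius r=10; the r=7.5 cylinder at (2, 3.5) gives a regular 6-gon of circumradius 7.5 (constant along its height); Keeping only the common overlap: the r=7.5 cylinder at (2, 3.5) partially overlaps the r=10 cylinder; clipping to the common part keeps 126.25 mm² — 1 connected region; the 28.5×14.5 cube at (4.5, -3) contributes its full rectangle; Taking the union: the regions partially overlap (shared area 29.56 mm²), so overlapping operands fuse into one piece — 1 connected region. Overall, the cross-section is a single solid region. The nearest boundary edge runs (33.00, -3.00)→(4.50, -3.00); distance from the point to it = 3.10 mm. The point is inside the cross-section and 3.10 mm from the nearest boundary — more than the 1.6 mm shell width (2 × 0.8), so it's in the infill interior.

infill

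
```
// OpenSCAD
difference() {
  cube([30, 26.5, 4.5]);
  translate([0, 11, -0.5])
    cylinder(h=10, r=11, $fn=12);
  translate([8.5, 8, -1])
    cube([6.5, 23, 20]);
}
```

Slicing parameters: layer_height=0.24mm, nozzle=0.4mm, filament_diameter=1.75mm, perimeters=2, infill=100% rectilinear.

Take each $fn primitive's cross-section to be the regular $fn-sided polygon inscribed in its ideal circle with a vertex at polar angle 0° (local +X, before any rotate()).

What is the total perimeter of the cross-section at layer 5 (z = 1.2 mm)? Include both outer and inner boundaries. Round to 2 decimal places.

140.69 mm

At z = 1.2 mm: the cube (footprint 30×26.5) is included at this height (perimeter 113.00 mm); the cylinder at (0, 11): section is a regular 12-gon, circumradius r=11 (perimeter = 2·12·11.000·sin(180°/12) = 68.33 mm); the 6.5×23 cube at (8.5, 8) contributes its full rectangle (perimeter 59.00 mm); Subtracting the remaining from the first: starting from the 30×26.5 cube, the r=11 cylinder at (0, 11) partially overlaps it — only the 181.50 mm² overlap (of its 363.00 mm²) is removed, clipping the outline; the 6.5×23 cube at (8.5, 8) partially overlaps it — only the 103.73 mm² overlap (of its 149.50 mm²) is removed, clipping the outline — boundary = 140.69 mm. Overall, the cross-section has 2 separate islands. Total boundary length (outer) = 140.69 mm.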